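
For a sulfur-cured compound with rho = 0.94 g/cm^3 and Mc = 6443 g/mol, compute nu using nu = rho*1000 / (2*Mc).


nu = rho * 1000 / (2 * Mc)
nu = 0.94 * 1000 / (2 * 6443)
nu = 940.0 / 12886
nu = 0.0729 mol/L

0.0729 mol/L


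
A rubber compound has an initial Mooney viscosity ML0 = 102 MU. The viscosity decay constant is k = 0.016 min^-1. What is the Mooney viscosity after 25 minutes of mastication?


ML = ML0 * exp(-k * t)
ML = 102 * exp(-0.016 * 25)
ML = 102 * 0.6703
ML = 68.37 MU

68.37 MU


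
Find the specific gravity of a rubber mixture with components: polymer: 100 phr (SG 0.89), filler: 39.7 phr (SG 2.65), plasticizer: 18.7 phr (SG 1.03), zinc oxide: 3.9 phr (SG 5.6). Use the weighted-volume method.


Sum of weights = 162.3
Volume contributions:
  polymer: 100/0.89 = 112.3596
  filler: 39.7/2.65 = 14.9811
  plasticizer: 18.7/1.03 = 18.1553
  zinc oxide: 3.9/5.6 = 0.6964
Sum of volumes = 146.1925
SG = 162.3 / 146.1925 = 1.11

SG = 1.11


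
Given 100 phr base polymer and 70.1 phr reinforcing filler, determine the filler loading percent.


Filler % = filler / (rubber + filler) * 100
= 70.1 / (100 + 70.1) * 100
= 70.1 / 170.1 * 100
= 41.21%

41.21%


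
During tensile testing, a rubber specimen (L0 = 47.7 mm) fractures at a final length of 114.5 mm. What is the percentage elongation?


Elongation = (Lf - L0) / L0 * 100
= (114.5 - 47.7) / 47.7 * 100
= 66.8 / 47.7 * 100
= 140.0%

140.0%


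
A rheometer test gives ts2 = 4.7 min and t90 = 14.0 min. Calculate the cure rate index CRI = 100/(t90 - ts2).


CRI = 100 / (t90 - ts2)
= 100 / (14.0 - 4.7)
= 100 / 9.3
= 10.75 min^-1

10.75 min^-1


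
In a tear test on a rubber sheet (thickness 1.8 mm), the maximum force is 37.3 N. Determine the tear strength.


Tear strength = force / thickness
= 37.3 / 1.8
= 20.72 N/mm

20.72 N/mm


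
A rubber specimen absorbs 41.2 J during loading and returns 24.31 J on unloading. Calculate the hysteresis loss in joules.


Hysteresis loss = loading - unloading
= 41.2 - 24.31
= 16.89 J

16.89 J


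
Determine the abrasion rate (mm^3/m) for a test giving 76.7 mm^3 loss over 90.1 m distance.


Rate = volume_loss / distance
= 76.7 / 90.1
= 0.851 mm^3/m

0.851 mm^3/m


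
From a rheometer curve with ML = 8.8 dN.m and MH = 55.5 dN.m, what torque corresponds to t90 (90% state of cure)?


M90 = ML + 0.9 * (MH - ML)
M90 = 8.8 + 0.9 * (55.5 - 8.8)
M90 = 8.8 + 0.9 * 46.7
M90 = 50.83 dN.m

50.83 dN.m


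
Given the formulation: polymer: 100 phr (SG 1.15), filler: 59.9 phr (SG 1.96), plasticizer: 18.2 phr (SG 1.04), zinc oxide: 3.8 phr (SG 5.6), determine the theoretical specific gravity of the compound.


Sum of weights = 181.9
Volume contributions:
  polymer: 100/1.15 = 86.9565
  filler: 59.9/1.96 = 30.5612
  plasticizer: 18.2/1.04 = 17.5000
  zinc oxide: 3.8/5.6 = 0.6786
Sum of volumes = 135.6963
SG = 181.9 / 135.6963 = 1.34

SG = 1.34


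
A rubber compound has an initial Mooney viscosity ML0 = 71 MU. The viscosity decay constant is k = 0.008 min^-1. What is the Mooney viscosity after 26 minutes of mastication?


ML = ML0 * exp(-k * t)
ML = 71 * exp(-0.008 * 26)
ML = 71 * 0.8122
ML = 57.67 MU

57.67 MU


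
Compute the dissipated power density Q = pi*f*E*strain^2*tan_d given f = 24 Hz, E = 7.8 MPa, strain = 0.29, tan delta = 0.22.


Q = pi * f * E * strain^2 * tan_d
= pi * 24 * 7.8 * 0.29^2 * 0.22
= pi * 24 * 7.8 * 0.0841 * 0.22
= 10.8811

Q = 10.8811


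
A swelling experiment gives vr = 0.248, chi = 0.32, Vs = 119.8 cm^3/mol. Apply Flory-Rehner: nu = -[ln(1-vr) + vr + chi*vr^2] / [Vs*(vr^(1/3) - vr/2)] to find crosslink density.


ln(1 - vr) = ln(1 - 0.248) = -0.2850
Numerator = -((-0.2850) + 0.248 + 0.32 * 0.248^2) = 0.0173
Denominator = 119.8 * (0.248^(1/3) - 0.248/2) = 60.4123
nu = 0.0173 / 60.4123 = 2.8699e-04 mol/cm^3

2.8699e-04 mol/cm^3


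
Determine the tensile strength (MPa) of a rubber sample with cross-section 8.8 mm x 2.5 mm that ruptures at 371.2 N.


Area = width * thickness = 8.8 * 2.5 = 22.0 mm^2
TS = force / area = 371.2 / 22.0 = 16.87 MPa

16.87 MPa


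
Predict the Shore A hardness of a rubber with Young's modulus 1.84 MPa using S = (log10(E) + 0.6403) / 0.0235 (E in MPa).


log10(E) = 0.0235*S - 0.6403  =>  S = (log10(E) + 0.6403) / 0.0235
log10(1.84) = 0.264818
S = (0.264818 + 0.6403) / 0.0235 = 0.905118 / 0.0235
S = 38.5

Shore A = 38.5


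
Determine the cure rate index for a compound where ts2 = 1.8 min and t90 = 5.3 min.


CRI = 100 / (t90 - ts2)
= 100 / (5.3 - 1.8)
= 100 / 3.5
= 28.57 min^-1

28.57 min^-1


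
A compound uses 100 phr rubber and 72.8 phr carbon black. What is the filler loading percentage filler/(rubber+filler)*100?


Filler % = filler / (rubber + filler) * 100
= 72.8 / (100 + 72.8) * 100
= 72.8 / 172.8 * 100
= 42.13%

42.13%


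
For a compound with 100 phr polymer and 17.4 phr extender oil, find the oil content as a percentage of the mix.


Oil % = oil / (100 + oil) * 100
= 17.4 / (100 + 17.4) * 100
= 17.4 / 117.4 * 100
= 14.82%

14.82%


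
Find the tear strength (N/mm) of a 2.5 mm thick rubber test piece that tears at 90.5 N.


Tear strength = force / thickness
= 90.5 / 2.5
= 36.2 N/mm

36.2 N/mm


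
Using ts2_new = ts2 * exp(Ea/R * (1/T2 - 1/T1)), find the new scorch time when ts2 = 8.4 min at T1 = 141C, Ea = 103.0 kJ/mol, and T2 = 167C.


Convert temperatures: T1 = 141 + 273.15 = 414.15 K, T2 = 167 + 273.15 = 440.15 K
ts2_new = 8.4 * exp(103000 / 8.314 * (1/440.15 - 1/414.15))
1/T2 - 1/T1 = -1.4263e-04
ts2_new = 1.44 min

1.44 min


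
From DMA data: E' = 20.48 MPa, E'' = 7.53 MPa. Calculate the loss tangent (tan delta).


tan delta = E'' / E'
= 7.53 / 20.48
= 0.3677

tan delta = 0.3677


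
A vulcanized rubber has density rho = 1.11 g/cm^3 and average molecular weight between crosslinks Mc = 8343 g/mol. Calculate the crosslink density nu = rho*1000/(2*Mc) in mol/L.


nu = rho * 1000 / (2 * Mc)
nu = 1.11 * 1000 / (2 * 8343)
nu = 1110.0 / 16686
nu = 0.0665 mol/L

0.0665 mol/L


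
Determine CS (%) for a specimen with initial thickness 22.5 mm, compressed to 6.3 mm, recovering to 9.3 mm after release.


CS = (t0 - recovered) / (t0 - ts) * 100
= (22.5 - 9.3) / (22.5 - 6.3) * 100
= 13.2 / 16.2 * 100
= 81.5%

81.5%


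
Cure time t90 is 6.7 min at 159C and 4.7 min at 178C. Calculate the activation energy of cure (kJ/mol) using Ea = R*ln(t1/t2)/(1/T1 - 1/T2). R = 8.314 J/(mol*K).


T1 = 432.15 K, T2 = 451.15 K
1/T1 - 1/T2 = 9.7454e-05
ln(t1/t2) = ln(6.7/4.7) = 0.3545
Ea = 8.314 * 0.3545 / 9.7454e-05 = 30247.0682 J/mol
Ea = 30.25 kJ/mol

30.25 kJ/mol


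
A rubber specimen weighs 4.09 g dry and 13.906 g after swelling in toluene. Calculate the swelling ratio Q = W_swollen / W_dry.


Q = W_swollen / W_dry
Q = 13.906 / 4.09
Q = 3.4

Q = 3.4


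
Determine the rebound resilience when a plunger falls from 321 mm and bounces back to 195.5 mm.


Resilience = h_rebound / h_drop * 100
= 195.5 / 321 * 100
= 60.9%

60.9%


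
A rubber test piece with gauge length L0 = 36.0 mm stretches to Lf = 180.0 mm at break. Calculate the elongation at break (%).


Elongation = (Lf - L0) / L0 * 100
= (180.0 - 36.0) / 36.0 * 100
= 144.0 / 36.0 * 100
= 400.0%

400.0%


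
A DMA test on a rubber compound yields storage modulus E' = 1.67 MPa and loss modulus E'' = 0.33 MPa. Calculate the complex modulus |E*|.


|E*| = sqrt(E'^2 + E''^2)
= sqrt(1.67^2 + 0.33^2)
= sqrt(2.7889 + 0.1089)
= 1.702 MPa

1.702 MPa


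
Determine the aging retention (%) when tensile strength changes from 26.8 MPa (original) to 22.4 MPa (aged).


Retention = aged / original * 100
= 22.4 / 26.8 * 100
= 83.6%

83.6%


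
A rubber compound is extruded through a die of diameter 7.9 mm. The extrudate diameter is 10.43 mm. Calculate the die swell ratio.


Die swell ratio = D_extrudate / D_die
= 10.43 / 7.9
= 1.32

Die swell = 1.32


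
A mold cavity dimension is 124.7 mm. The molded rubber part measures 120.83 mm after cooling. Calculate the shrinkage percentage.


Shrinkage = (mold - part) / mold * 100
= (124.7 - 120.83) / 124.7 * 100
= 3.87 / 124.7 * 100
= 3.1%

3.1%


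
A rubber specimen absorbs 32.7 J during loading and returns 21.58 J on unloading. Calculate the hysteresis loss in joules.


Hysteresis loss = loading - unloading
= 32.7 - 21.58
= 11.12 J

11.12 J


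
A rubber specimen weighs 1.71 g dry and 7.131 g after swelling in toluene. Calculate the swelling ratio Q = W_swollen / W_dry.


Q = W_swollen / W_dry
Q = 7.131 / 1.71
Q = 4.17

Q = 4.17


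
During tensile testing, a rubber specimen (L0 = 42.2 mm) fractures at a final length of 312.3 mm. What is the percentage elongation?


Elongation = (Lf - L0) / L0 * 100
= (312.3 - 42.2) / 42.2 * 100
= 270.1 / 42.2 * 100
= 640.0%

640.0%


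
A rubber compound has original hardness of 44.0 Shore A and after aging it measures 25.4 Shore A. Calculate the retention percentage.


Retention = aged / original * 100
= 25.4 / 44.0 * 100
= 57.7%

57.7%


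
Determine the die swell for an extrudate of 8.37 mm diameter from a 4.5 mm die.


Die swell ratio = D_extrudate / D_die
= 8.37 / 4.5
= 1.86

Die swell = 1.86


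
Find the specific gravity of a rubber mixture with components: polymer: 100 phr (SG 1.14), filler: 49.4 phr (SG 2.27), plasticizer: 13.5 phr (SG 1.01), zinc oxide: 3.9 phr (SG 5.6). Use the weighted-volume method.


Sum of weights = 166.8
Volume contributions:
  polymer: 100/1.14 = 87.7193
  filler: 49.4/2.27 = 21.7621
  plasticizer: 13.5/1.01 = 13.3663
  zinc oxide: 3.9/5.6 = 0.6964
Sum of volumes = 123.5442
SG = 166.8 / 123.5442 = 1.35

SG = 1.35


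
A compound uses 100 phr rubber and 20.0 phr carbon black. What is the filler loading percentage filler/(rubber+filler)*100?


Filler % = filler / (rubber + filler) * 100
= 20.0 / (100 + 20.0) * 100
= 20.0 / 120.0 * 100
= 16.67%

16.67%


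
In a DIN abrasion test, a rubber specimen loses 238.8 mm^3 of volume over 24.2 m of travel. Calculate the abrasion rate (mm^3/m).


Rate = volume_loss / distance
= 238.8 / 24.2
= 9.868 mm^3/m

9.868 mm^3/m


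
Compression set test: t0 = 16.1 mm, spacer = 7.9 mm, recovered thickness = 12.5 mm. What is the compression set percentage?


CS = (t0 - recovered) / (t0 - ts) * 100
= (16.1 - 12.5) / (16.1 - 7.9) * 100
= 3.6 / 8.2 * 100
= 43.9%

43.9%


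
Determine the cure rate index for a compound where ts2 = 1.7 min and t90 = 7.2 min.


CRI = 100 / (t90 - ts2)
= 100 / (7.2 - 1.7)
= 100 / 5.5
= 18.18 min^-1

18.18 min^-1


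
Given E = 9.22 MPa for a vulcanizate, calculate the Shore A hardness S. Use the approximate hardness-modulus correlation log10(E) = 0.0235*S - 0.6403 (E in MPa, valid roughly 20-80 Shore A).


log10(E) = 0.0235*S - 0.6403  =>  S = (log10(E) + 0.6403) / 0.0235
log10(9.22) = 0.964731
S = (0.964731 + 0.6403) / 0.0235 = 1.605031 / 0.0235
S = 68.3

Shore A = 68.3


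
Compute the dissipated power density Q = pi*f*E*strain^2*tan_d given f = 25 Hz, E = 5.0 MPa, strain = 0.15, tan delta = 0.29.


Q = pi * f * E * strain^2 * tan_d
= pi * 25 * 5.0 * 0.15^2 * 0.29
= pi * 25 * 5.0 * 0.0225 * 0.29
= 2.5624

Q = 2.5624


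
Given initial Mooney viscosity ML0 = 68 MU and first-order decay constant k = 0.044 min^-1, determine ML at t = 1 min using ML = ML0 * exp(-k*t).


ML = ML0 * exp(-k * t)
ML = 68 * exp(-0.044 * 1)
ML = 68 * 0.9570
ML = 65.07 MU

65.07 MU


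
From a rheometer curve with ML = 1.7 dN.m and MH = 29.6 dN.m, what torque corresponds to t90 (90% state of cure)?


M90 = ML + 0.9 * (MH - ML)
M90 = 1.7 + 0.9 * (29.6 - 1.7)
M90 = 1.7 + 0.9 * 27.9
M90 = 26.81 dN.m

26.81 dN.m


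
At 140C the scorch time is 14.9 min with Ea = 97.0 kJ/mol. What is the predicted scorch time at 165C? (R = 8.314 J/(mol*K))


Convert temperatures: T1 = 140 + 273.15 = 413.15 K, T2 = 165 + 273.15 = 438.15 K
ts2_new = 14.9 * exp(97000 / 8.314 * (1/438.15 - 1/413.15))
1/T2 - 1/T1 = -1.3811e-04
ts2_new = 2.97 min

2.97 min


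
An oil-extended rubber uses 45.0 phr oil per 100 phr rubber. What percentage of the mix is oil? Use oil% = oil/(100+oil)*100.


Oil % = oil / (100 + oil) * 100
= 45.0 / (100 + 45.0) * 100
= 45.0 / 145.0 * 100
= 31.03%

31.03%


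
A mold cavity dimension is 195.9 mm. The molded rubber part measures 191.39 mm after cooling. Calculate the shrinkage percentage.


Shrinkage = (mold - part) / mold * 100
= (195.9 - 191.39) / 195.9 * 100
= 4.51 / 195.9 * 100
= 2.3%

2.3%


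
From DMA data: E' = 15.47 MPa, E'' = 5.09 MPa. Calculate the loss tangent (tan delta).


tan delta = E'' / E'
= 5.09 / 15.47
= 0.329

tan delta = 0.329


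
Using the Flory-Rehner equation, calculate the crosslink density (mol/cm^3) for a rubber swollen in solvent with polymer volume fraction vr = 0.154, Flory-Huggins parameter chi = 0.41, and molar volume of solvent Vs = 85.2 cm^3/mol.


ln(1 - vr) = ln(1 - 0.154) = -0.1672
Numerator = -((-0.1672) + 0.154 + 0.41 * 0.154^2) = 0.0035
Denominator = 85.2 * (0.154^(1/3) - 0.154/2) = 39.1077
nu = 0.0035 / 39.1077 = 8.9812e-05 mol/cm^3

8.9812e-05 mol/cm^3


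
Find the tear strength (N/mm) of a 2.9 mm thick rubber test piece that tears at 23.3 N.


Tear strength = force / thickness
= 23.3 / 2.9
= 8.03 N/mm

8.03 N/mm


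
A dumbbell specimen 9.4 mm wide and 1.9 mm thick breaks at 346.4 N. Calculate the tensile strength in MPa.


Area = width * thickness = 9.4 * 1.9 = 17.86 mm^2
TS = force / area = 346.4 / 17.86 = 19.4 MPa

19.4 MPa


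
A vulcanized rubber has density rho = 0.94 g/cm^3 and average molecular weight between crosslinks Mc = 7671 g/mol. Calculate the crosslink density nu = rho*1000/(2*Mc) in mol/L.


nu = rho * 1000 / (2 * Mc)
nu = 0.94 * 1000 / (2 * 7671)
nu = 940.0 / 15342
nu = 0.0613 mol/L

0.0613 mol/L


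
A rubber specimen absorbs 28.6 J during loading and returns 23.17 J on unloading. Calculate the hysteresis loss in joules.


Hysteresis loss = loading - unloading
= 28.6 - 23.17
= 5.43 J

5.43 J


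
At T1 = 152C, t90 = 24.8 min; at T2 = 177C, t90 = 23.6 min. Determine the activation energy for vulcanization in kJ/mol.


T1 = 425.15 K, T2 = 450.15 K
1/T1 - 1/T2 = 1.3063e-04
ln(t1/t2) = ln(24.8/23.6) = 0.0496
Ea = 8.314 * 0.0496 / 1.3063e-04 = 3156.6348 J/mol
Ea = 3.16 kJ/mol

3.16 kJ/mol


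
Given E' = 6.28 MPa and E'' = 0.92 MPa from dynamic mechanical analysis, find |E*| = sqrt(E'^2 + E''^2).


|E*| = sqrt(E'^2 + E''^2)
= sqrt(6.28^2 + 0.92^2)
= sqrt(39.4384 + 0.8464)
= 6.347 MPa

6.347 MPa


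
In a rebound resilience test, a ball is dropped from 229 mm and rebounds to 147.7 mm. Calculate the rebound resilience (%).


Resilience = h_rebound / h_drop * 100
= 147.7 / 229 * 100
= 64.5%

64.5%


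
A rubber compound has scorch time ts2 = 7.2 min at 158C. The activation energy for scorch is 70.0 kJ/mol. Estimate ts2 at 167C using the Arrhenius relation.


Convert temperatures: T1 = 158 + 273.15 = 431.15 K, T2 = 167 + 273.15 = 440.15 K
ts2_new = 7.2 * exp(70000 / 8.314 * (1/440.15 - 1/431.15))
1/T2 - 1/T1 = -4.7426e-05
ts2_new = 4.83 min

4.83 min


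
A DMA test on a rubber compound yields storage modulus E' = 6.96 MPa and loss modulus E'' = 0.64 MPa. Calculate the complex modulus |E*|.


|E*| = sqrt(E'^2 + E''^2)
= sqrt(6.96^2 + 0.64^2)
= sqrt(48.4416 + 0.4096)
= 6.989 MPa

6.989 MPa


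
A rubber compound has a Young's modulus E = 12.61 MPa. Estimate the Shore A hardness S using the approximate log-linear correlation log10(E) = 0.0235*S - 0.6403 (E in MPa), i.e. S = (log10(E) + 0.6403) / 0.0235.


log10(E) = 0.0235*S - 0.6403  =>  S = (log10(E) + 0.6403) / 0.0235
log10(12.61) = 1.100715
S = (1.100715 + 0.6403) / 0.0235 = 1.741015 / 0.0235
S = 74.1

Shore A = 74.1


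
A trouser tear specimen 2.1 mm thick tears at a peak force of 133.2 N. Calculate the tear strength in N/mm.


Tear strength = force / thickness
= 133.2 / 2.1
= 63.43 N/mm

63.43 N/mm


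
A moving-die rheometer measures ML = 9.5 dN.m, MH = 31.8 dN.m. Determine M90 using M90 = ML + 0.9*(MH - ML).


M90 = ML + 0.9 * (MH - ML)
M90 = 9.5 + 0.9 * (31.8 - 9.5)
M90 = 9.5 + 0.9 * 22.3
M90 = 29.57 dN.m

29.57 dN.m


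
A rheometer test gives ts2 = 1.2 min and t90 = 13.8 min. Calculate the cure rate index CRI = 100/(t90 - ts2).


CRI = 100 / (t90 - ts2)
= 100 / (13.8 - 1.2)
= 100 / 12.6
= 7.94 min^-1

7.94 min^-1


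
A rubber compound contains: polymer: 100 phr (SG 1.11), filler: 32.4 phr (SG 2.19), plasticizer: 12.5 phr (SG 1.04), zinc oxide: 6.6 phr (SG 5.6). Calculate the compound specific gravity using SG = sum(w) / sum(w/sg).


Sum of weights = 151.5
Volume contributions:
  polymer: 100/1.11 = 90.0901
  filler: 32.4/2.19 = 14.7945
  plasticizer: 12.5/1.04 = 12.0192
  zinc oxide: 6.6/5.6 = 1.1786
Sum of volumes = 118.0824
SG = 151.5 / 118.0824 = 1.283

SG = 1.283


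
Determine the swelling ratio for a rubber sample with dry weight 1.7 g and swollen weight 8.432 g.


Q = W_swollen / W_dry
Q = 8.432 / 1.7
Q = 4.96

Q = 4.96


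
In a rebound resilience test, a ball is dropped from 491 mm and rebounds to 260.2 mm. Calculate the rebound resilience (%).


Resilience = h_rebound / h_drop * 100
= 260.2 / 491 * 100
= 53.0%

53.0%


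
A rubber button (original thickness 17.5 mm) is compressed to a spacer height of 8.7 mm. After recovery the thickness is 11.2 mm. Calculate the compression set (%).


CS = (t0 - recovered) / (t0 - ts) * 100
= (17.5 - 11.2) / (17.5 - 8.7) * 100
= 6.3 / 8.8 * 100
= 71.6%

71.6%


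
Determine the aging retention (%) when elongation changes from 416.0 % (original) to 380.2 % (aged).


Retention = aged / original * 100
= 380.2 / 416.0 * 100
= 91.4%

91.4%


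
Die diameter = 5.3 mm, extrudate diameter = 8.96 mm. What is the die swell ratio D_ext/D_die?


Die swell ratio = D_extrudate / D_die
= 8.96 / 5.3
= 1.691

Die swell = 1.691


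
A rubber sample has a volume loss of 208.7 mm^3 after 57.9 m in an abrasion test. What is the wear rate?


Rate = volume_loss / distance
= 208.7 / 57.9
= 3.604 mm^3/m

3.604 mm^3/m


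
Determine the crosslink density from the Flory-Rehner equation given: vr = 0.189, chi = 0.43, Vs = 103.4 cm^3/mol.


ln(1 - vr) = ln(1 - 0.189) = -0.2095
Numerator = -((-0.2095) + 0.189 + 0.43 * 0.189^2) = 0.0051
Denominator = 103.4 * (0.189^(1/3) - 0.189/2) = 49.5678
nu = 0.0051 / 49.5678 = 1.0344e-04 mol/cm^3

1.0344e-04 mol/cm^3


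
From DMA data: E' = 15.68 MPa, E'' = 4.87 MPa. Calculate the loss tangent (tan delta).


tan delta = E'' / E'
= 4.87 / 15.68
= 0.3106

tan delta = 0.3106


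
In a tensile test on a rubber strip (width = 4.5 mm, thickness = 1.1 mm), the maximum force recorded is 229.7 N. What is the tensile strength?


Area = width * thickness = 4.5 * 1.1 = 4.95 mm^2
TS = force / area = 229.7 / 4.95 = 46.4 MPa

46.4 MPa


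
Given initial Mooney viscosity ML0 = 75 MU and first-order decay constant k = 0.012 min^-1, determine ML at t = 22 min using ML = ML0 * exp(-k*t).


ML = ML0 * exp(-k * t)
ML = 75 * exp(-0.012 * 22)
ML = 75 * 0.7680
ML = 57.6 MU

57.6 MU


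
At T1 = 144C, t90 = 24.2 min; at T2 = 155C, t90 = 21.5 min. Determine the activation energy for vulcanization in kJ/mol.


T1 = 417.15 K, T2 = 428.15 K
1/T1 - 1/T2 = 6.1589e-05
ln(t1/t2) = ln(24.2/21.5) = 0.1183
Ea = 8.314 * 0.1183 / 6.1589e-05 = 15969.4209 J/mol
Ea = 15.97 kJ/mol

15.97 kJ/mol


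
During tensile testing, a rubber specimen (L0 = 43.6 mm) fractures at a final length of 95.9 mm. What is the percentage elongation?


Elongation = (Lf - L0) / L0 * 100
= (95.9 - 43.6) / 43.6 * 100
= 52.3 / 43.6 * 100
= 120.0%

120.0%


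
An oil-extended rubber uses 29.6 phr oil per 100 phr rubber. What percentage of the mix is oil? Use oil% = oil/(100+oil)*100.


Oil % = oil / (100 + oil) * 100
= 29.6 / (100 + 29.6) * 100
= 29.6 / 129.6 * 100
= 22.84%

22.84%


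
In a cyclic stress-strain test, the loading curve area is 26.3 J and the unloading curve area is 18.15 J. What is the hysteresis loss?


Hysteresis loss = loading - unloading
= 26.3 - 18.15
= 8.15 J

8.15 J


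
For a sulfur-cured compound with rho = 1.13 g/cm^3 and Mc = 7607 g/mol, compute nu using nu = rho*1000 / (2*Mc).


nu = rho * 1000 / (2 * Mc)
nu = 1.13 * 1000 / (2 * 7607)
nu = 1130.0 / 15214
nu = 0.0743 mol/L

0.0743 mol/L


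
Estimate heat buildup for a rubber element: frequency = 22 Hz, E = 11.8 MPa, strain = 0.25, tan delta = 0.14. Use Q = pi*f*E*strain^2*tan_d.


Q = pi * f * E * strain^2 * tan_d
= pi * 22 * 11.8 * 0.25^2 * 0.14
= pi * 22 * 11.8 * 0.0625 * 0.14
= 7.1361

Q = 7.1361


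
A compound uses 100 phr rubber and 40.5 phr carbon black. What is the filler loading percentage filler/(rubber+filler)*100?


Filler % = filler / (rubber + filler) * 100
= 40.5 / (100 + 40.5) * 100
= 40.5 / 140.5 * 100
= 28.83%

28.83%


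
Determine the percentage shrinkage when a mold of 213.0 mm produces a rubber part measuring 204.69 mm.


Shrinkage = (mold - part) / mold * 100
= (213.0 - 204.69) / 213.0 * 100
= 8.31 / 213.0 * 100
= 3.9%

3.9%


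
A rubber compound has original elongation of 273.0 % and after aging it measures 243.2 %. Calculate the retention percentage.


Retention = aged / original * 100
= 243.2 / 273.0 * 100
= 89.1%

89.1%


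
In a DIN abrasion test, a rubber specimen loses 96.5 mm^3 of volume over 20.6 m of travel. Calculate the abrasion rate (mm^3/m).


Rate = volume_loss / distance
= 96.5 / 20.6
= 4.684 mm^3/m

4.684 mm^3/m


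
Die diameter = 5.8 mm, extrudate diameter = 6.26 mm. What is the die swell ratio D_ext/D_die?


Die swell ratio = D_extrudate / D_die
= 6.26 / 5.8
= 1.079

Die swell = 1.079


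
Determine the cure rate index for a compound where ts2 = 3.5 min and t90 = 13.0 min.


CRI = 100 / (t90 - ts2)
= 100 / (13.0 - 3.5)
= 100 / 9.5
= 10.53 min^-1

10.53 min^-1


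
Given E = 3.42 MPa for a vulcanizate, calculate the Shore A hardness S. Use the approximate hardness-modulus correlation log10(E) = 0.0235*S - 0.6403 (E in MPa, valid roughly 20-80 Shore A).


log10(E) = 0.0235*S - 0.6403  =>  S = (log10(E) + 0.6403) / 0.0235
log10(3.42) = 0.534026
S = (0.534026 + 0.6403) / 0.0235 = 1.174326 / 0.0235
S = 50.0

Shore A = 50.0


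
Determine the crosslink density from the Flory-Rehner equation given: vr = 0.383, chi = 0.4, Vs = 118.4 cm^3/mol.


ln(1 - vr) = ln(1 - 0.383) = -0.4829
Numerator = -((-0.4829) + 0.383 + 0.4 * 0.383^2) = 0.0412
Denominator = 118.4 * (0.383^(1/3) - 0.383/2) = 63.3105
nu = 0.0412 / 63.3105 = 6.5093e-04 mol/cm^3

6.5093e-04 mol/cm^3


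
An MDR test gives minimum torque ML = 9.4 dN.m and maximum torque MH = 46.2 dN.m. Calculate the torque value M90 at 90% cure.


M90 = ML + 0.9 * (MH - ML)
M90 = 9.4 + 0.9 * (46.2 - 9.4)
M90 = 9.4 + 0.9 * 36.8
M90 = 42.52 dN.m

42.52 dN.m


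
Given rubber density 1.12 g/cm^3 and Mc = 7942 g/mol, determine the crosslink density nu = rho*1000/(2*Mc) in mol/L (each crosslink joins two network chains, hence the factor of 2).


nu = rho * 1000 / (2 * Mc)
nu = 1.12 * 1000 / (2 * 7942)
nu = 1120.0 / 15884
nu = 0.0705 mol/L

0.0705 mol/L


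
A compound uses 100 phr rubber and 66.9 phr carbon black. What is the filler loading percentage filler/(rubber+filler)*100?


Filler % = filler / (rubber + filler) * 100
= 66.9 / (100 + 66.9) * 100
= 66.9 / 166.9 * 100
= 40.08%

40.08%


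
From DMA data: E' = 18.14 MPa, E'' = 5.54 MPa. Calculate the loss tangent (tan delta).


tan delta = E'' / E'
= 5.54 / 18.14
= 0.3054

tan delta = 0.3054


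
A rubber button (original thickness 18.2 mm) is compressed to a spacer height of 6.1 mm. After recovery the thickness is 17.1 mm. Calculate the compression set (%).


CS = (t0 - recovered) / (t0 - ts) * 100
= (18.2 - 17.1) / (18.2 - 6.1) * 100
= 1.1 / 12.1 * 100
= 9.1%

9.1%


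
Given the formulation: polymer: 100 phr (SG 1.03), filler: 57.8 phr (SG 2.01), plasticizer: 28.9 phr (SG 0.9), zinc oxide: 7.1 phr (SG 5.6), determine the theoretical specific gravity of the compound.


Sum of weights = 193.8
Volume contributions:
  polymer: 100/1.03 = 97.0874
  filler: 57.8/2.01 = 28.7562
  plasticizer: 28.9/0.9 = 32.1111
  zinc oxide: 7.1/5.6 = 1.2679
Sum of volumes = 159.2226
SG = 193.8 / 159.2226 = 1.217

SG = 1.217


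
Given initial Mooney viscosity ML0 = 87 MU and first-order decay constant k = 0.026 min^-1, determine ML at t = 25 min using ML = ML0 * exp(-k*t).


ML = ML0 * exp(-k * t)
ML = 87 * exp(-0.026 * 25)
ML = 87 * 0.5220
ML = 45.42 MU

45.42 MU


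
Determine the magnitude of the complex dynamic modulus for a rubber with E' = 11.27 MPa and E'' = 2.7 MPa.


|E*| = sqrt(E'^2 + E''^2)
= sqrt(11.27^2 + 2.7^2)
= sqrt(127.0129 + 7.2900)
= 11.589 MPa

11.589 MPa


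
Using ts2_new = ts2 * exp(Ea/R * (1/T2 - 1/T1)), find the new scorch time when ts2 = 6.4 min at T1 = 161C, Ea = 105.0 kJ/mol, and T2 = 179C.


Convert temperatures: T1 = 161 + 273.15 = 434.15 K, T2 = 179 + 273.15 = 452.15 K
ts2_new = 6.4 * exp(105000 / 8.314 * (1/452.15 - 1/434.15))
1/T2 - 1/T1 = -9.1696e-05
ts2_new = 2.01 min

2.01 min


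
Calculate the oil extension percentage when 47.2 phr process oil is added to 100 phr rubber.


Oil % = oil / (100 + oil) * 100
= 47.2 / (100 + 47.2) * 100
= 47.2 / 147.2 * 100
= 32.07%

32.07%


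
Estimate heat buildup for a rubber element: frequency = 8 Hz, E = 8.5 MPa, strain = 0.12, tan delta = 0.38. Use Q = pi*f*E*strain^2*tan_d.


Q = pi * f * E * strain^2 * tan_d
= pi * 8 * 8.5 * 0.12^2 * 0.38
= pi * 8 * 8.5 * 0.0144 * 0.38
= 1.1690

Q = 1.1690


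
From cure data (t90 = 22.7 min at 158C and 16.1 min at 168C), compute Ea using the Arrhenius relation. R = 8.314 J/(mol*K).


T1 = 431.15 K, T2 = 441.15 K
1/T1 - 1/T2 = 5.2576e-05
ln(t1/t2) = ln(22.7/16.1) = 0.3435
Ea = 8.314 * 0.3435 / 5.2576e-05 = 54326.1779 J/mol
Ea = 54.33 kJ/mol

54.33 kJ/mol


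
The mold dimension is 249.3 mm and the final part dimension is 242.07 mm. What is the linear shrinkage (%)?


Shrinkage = (mold - part) / mold * 100
= (249.3 - 242.07) / 249.3 * 100
= 7.23 / 249.3 * 100
= 2.9%

2.9%


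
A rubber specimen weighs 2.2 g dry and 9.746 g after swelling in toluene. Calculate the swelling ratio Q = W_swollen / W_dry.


Q = W_swollen / W_dry
Q = 9.746 / 2.2
Q = 4.43

Q = 4.43


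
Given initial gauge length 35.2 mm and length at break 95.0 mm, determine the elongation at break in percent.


Elongation = (Lf - L0) / L0 * 100
= (95.0 - 35.2) / 35.2 * 100
= 59.8 / 35.2 * 100
= 169.9%

169.9%


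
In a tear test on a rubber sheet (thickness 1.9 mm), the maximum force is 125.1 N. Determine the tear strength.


Tear strength = force / thickness
= 125.1 / 1.9
= 65.84 N/mm

65.84 N/mm


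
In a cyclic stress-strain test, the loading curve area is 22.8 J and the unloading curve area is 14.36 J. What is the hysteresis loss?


Hysteresis loss = loading - unloading
= 22.8 - 14.36
= 8.44 J

8.44 J


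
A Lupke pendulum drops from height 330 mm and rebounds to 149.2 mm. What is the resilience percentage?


Resilience = h_rebound / h_drop * 100
= 149.2 / 330 * 100
= 45.2%

45.2%


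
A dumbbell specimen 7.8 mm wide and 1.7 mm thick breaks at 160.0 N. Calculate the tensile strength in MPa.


Area = width * thickness = 7.8 * 1.7 = 13.26 mm^2
TS = force / area = 160.0 / 13.26 = 12.07 MPa

12.07 MPa


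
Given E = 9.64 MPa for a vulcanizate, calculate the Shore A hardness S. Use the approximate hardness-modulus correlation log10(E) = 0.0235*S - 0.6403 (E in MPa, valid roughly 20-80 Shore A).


log10(E) = 0.0235*S - 0.6403  =>  S = (log10(E) + 0.6403) / 0.0235
log10(9.64) = 0.984077
S = (0.984077 + 0.6403) / 0.0235 = 1.624377 / 0.0235
S = 69.1

Shore A = 69.1


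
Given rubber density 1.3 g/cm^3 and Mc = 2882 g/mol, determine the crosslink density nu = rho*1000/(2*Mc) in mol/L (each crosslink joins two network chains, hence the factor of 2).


nu = rho * 1000 / (2 * Mc)
nu = 1.3 * 1000 / (2 * 2882)
nu = 1300.0 / 5764
nu = 0.2255 mol/L

0.2255 mol/L


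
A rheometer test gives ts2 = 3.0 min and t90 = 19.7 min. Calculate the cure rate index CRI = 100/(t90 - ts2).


CRI = 100 / (t90 - ts2)
= 100 / (19.7 - 3.0)
= 100 / 16.7
= 5.99 min^-1

5.99 min^-1


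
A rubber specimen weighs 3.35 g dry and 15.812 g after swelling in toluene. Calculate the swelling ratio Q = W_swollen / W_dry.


Q = W_swollen / W_dry
Q = 15.812 / 3.35
Q = 4.72

Q = 4.72


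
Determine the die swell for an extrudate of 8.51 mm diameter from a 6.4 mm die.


Die swell ratio = D_extrudate / D_die
= 8.51 / 6.4
= 1.33

Die swell = 1.33


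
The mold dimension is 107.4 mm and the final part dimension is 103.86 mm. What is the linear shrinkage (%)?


Shrinkage = (mold - part) / mold * 100
= (107.4 - 103.86) / 107.4 * 100
= 3.54 / 107.4 * 100
= 3.3%

3.3%


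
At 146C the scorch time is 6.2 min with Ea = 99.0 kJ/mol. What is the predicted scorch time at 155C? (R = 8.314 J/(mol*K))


Convert temperatures: T1 = 146 + 273.15 = 419.15 K, T2 = 155 + 273.15 = 428.15 K
ts2_new = 6.2 * exp(99000 / 8.314 * (1/428.15 - 1/419.15))
1/T2 - 1/T1 = -5.0151e-05
ts2_new = 3.41 min

3.41 min


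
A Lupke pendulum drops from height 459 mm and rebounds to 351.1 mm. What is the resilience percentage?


Resilience = h_rebound / h_drop * 100
= 351.1 / 459 * 100
= 76.5%

76.5%


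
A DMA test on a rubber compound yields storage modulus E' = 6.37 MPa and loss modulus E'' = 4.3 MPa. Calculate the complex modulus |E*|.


|E*| = sqrt(E'^2 + E''^2)
= sqrt(6.37^2 + 4.3^2)
= sqrt(40.5769 + 18.4900)
= 7.685 MPa

7.685 MPa


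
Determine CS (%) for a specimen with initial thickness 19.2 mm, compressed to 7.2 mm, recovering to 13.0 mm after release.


CS = (t0 - recovered) / (t0 - ts) * 100
= (19.2 - 13.0) / (19.2 - 7.2) * 100
= 6.2 / 12.0 * 100
= 51.7%

51.7%


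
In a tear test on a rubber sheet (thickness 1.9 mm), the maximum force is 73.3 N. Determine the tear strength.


Tear strength = force / thickness
= 73.3 / 1.9
= 38.58 N/mm

38.58 N/mm


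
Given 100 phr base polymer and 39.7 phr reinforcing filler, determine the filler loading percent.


Filler % = filler / (rubber + filler) * 100
= 39.7 / (100 + 39.7) * 100
= 39.7 / 139.7 * 100
= 28.42%

28.42%


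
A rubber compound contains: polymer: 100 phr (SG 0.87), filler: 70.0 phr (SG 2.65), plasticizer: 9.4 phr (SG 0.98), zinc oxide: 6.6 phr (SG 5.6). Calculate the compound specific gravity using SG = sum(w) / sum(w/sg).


Sum of weights = 186.0
Volume contributions:
  polymer: 100/0.87 = 114.9425
  filler: 70.0/2.65 = 26.4151
  plasticizer: 9.4/0.98 = 9.5918
  zinc oxide: 6.6/5.6 = 1.1786
Sum of volumes = 152.1280
SG = 186.0 / 152.1280 = 1.223

SG = 1.223


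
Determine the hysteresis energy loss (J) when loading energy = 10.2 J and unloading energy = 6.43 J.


Hysteresis loss = loading - unloading
= 10.2 - 6.43
= 3.77 J

3.77 J


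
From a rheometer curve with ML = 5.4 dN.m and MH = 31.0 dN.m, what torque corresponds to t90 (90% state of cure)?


M90 = ML + 0.9 * (MH - ML)
M90 = 5.4 + 0.9 * (31.0 - 5.4)
M90 = 5.4 + 0.9 * 25.6
M90 = 28.44 dN.m

28.44 dN.m


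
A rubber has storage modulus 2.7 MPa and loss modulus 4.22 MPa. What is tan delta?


tan delta = E'' / E'
= 4.22 / 2.7
= 1.563

tan delta = 1.563


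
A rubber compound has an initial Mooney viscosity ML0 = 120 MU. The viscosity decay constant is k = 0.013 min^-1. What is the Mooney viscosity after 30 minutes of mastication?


ML = ML0 * exp(-k * t)
ML = 120 * exp(-0.013 * 30)
ML = 120 * 0.6771
ML = 81.25 MU

81.25 MU


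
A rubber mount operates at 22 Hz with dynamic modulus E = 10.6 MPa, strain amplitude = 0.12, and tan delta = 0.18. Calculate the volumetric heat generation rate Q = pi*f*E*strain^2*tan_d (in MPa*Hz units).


Q = pi * f * E * strain^2 * tan_d
= pi * 22 * 10.6 * 0.12^2 * 0.18
= pi * 22 * 10.6 * 0.0144 * 0.18
= 1.8989

Q = 1.8989


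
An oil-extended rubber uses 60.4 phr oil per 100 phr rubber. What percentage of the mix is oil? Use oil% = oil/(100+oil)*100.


Oil % = oil / (100 + oil) * 100
= 60.4 / (100 + 60.4) * 100
= 60.4 / 160.4 * 100
= 37.66%

37.66%


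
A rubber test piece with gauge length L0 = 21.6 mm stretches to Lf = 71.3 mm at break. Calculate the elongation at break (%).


Elongation = (Lf - L0) / L0 * 100
= (71.3 - 21.6) / 21.6 * 100
= 49.7 / 21.6 * 100
= 230.1%

230.1%


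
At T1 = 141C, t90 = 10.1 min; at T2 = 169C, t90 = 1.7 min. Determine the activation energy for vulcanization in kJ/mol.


T1 = 414.15 K, T2 = 442.15 K
1/T1 - 1/T2 = 1.5291e-04
ln(t1/t2) = ln(10.1/1.7) = 1.7819
Ea = 8.314 * 1.7819 / 1.5291e-04 = 96886.7437 J/mol
Ea = 96.89 kJ/mol

96.89 kJ/mol


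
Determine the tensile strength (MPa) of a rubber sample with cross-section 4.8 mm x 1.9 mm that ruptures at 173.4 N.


Area = width * thickness = 4.8 * 1.9 = 9.12 mm^2
TS = force / area = 173.4 / 9.12 = 19.01 MPa

19.01 MPa


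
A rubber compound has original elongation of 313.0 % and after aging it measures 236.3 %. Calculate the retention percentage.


Retention = aged / original * 100
= 236.3 / 313.0 * 100
= 75.5%

75.5%


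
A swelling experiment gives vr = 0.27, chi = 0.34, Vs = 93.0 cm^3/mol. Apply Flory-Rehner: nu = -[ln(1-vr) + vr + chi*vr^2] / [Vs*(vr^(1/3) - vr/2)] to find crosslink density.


ln(1 - vr) = ln(1 - 0.27) = -0.3147
Numerator = -((-0.3147) + 0.27 + 0.34 * 0.27^2) = 0.0199
Denominator = 93.0 * (0.27^(1/3) - 0.27/2) = 47.5537
nu = 0.0199 / 47.5537 = 4.1899e-04 mol/cm^3

4.1899e-04 mol/cm^3


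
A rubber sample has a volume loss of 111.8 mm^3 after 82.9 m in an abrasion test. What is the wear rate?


Rate = volume_loss / distance
= 111.8 / 82.9
= 1.349 mm^3/m

1.349 mm^3/m


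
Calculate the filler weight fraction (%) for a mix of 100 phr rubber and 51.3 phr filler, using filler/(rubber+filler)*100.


Filler % = filler / (rubber + filler) * 100
= 51.3 / (100 + 51.3) * 100
= 51.3 / 151.3 * 100
= 33.91%

33.91%


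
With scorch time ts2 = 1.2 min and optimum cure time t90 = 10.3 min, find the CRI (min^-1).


CRI = 100 / (t90 - ts2)
= 100 / (10.3 - 1.2)
= 100 / 9.1
= 10.99 min^-1

10.99 min^-1


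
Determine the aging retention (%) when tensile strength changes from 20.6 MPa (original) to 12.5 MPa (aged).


Retention = aged / original * 100
= 12.5 / 20.6 * 100
= 60.7%

60.7%


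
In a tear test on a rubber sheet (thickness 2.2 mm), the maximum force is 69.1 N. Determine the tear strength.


Tear strength = force / thickness
= 69.1 / 2.2
= 31.41 N/mm

31.41 N/mm


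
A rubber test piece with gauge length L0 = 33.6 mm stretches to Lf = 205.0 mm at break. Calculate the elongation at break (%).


Elongation = (Lf - L0) / L0 * 100
= (205.0 - 33.6) / 33.6 * 100
= 171.4 / 33.6 * 100
= 510.1%

510.1%


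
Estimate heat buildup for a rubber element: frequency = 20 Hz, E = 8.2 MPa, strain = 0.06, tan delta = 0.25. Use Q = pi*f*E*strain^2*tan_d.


Q = pi * f * E * strain^2 * tan_d
= pi * 20 * 8.2 * 0.06^2 * 0.25
= pi * 20 * 8.2 * 0.0036 * 0.25
= 0.4637

Q = 0.4637


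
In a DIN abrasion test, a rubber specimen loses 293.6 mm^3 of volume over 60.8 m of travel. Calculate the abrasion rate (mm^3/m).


Rate = volume_loss / distance
= 293.6 / 60.8
= 4.829 mm^3/m

4.829 mm^3/m


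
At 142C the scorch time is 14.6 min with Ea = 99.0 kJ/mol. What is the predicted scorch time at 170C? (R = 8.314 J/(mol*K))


Convert temperatures: T1 = 142 + 273.15 = 415.15 K, T2 = 170 + 273.15 = 443.15 K
ts2_new = 14.6 * exp(99000 / 8.314 * (1/443.15 - 1/415.15))
1/T2 - 1/T1 = -1.5220e-04
ts2_new = 2.38 min

2.38 min


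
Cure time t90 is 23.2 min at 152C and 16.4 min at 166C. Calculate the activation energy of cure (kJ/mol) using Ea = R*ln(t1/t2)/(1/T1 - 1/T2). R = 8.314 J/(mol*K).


T1 = 425.15 K, T2 = 439.15 K
1/T1 - 1/T2 = 7.4985e-05
ln(t1/t2) = ln(23.2/16.4) = 0.3469
Ea = 8.314 * 0.3469 / 7.4985e-05 = 38459.6190 J/mol
Ea = 38.46 kJ/mol

38.46 kJ/mol


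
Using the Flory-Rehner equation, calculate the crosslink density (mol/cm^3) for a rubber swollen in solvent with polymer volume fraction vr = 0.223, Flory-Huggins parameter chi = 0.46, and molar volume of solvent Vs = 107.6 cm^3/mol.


ln(1 - vr) = ln(1 - 0.223) = -0.2523
Numerator = -((-0.2523) + 0.223 + 0.46 * 0.223^2) = 0.0064
Denominator = 107.6 * (0.223^(1/3) - 0.223/2) = 53.2526
nu = 0.0064 / 53.2526 = 1.2093e-04 mol/cm^3

1.2093e-04 mol/cm^3


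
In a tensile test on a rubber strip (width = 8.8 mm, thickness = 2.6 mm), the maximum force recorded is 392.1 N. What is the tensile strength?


Area = width * thickness = 8.8 * 2.6 = 22.88 mm^2
TS = force / area = 392.1 / 22.88 = 17.14 MPa

17.14 MPa


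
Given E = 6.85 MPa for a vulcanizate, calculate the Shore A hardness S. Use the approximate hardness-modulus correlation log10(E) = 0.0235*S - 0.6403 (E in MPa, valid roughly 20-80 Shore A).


log10(E) = 0.0235*S - 0.6403  =>  S = (log10(E) + 0.6403) / 0.0235
log10(6.85) = 0.835691
S = (0.835691 + 0.6403) / 0.0235 = 1.475991 / 0.0235
S = 62.8

Shore A = 62.8


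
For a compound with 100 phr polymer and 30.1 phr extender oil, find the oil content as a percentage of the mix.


Oil % = oil / (100 + oil) * 100
= 30.1 / (100 + 30.1) * 100
= 30.1 / 130.1 * 100
= 23.14%

23.14%


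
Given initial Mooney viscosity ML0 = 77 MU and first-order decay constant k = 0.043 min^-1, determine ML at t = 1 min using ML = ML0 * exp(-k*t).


ML = ML0 * exp(-k * t)
ML = 77 * exp(-0.043 * 1)
ML = 77 * 0.9579
ML = 73.76 MU

73.76 MU


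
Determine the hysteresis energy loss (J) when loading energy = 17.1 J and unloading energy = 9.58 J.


Hysteresis loss = loading - unloading
= 17.1 - 9.58
= 7.52 J

7.52 J


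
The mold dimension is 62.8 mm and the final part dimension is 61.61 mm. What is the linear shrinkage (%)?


Shrinkage = (mold - part) / mold * 100
= (62.8 - 61.61) / 62.8 * 100
= 1.19 / 62.8 * 100
= 1.89%

1.89%


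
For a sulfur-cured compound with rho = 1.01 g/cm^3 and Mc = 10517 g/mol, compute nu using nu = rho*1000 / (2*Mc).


nu = rho * 1000 / (2 * Mc)
nu = 1.01 * 1000 / (2 * 10517)
nu = 1010.0 / 21034
nu = 0.0480 mol/L

0.0480 mol/L


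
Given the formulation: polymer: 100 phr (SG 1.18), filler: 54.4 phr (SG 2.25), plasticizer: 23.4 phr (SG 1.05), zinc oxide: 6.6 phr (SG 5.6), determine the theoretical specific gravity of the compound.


Sum of weights = 184.4
Volume contributions:
  polymer: 100/1.18 = 84.7458
  filler: 54.4/2.25 = 24.1778
  plasticizer: 23.4/1.05 = 22.2857
  zinc oxide: 6.6/5.6 = 1.1786
Sum of volumes = 132.3878
SG = 184.4 / 132.3878 = 1.393

SG = 1.393


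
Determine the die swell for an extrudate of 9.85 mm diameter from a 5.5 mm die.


Die swell ratio = D_extrudate / D_die
= 9.85 / 5.5
= 1.791

Die swell = 1.791


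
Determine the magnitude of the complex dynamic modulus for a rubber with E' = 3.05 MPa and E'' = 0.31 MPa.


|E*| = sqrt(E'^2 + E''^2)
= sqrt(3.05^2 + 0.31^2)
= sqrt(9.3025 + 0.0961)
= 3.066 MPa

3.066 MPa


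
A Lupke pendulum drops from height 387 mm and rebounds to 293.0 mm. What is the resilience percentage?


Resilience = h_rebound / h_drop * 100
= 293.0 / 387 * 100
= 75.7%

75.7%


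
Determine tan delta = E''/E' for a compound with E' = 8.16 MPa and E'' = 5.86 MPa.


tan delta = E'' / E'
= 5.86 / 8.16
= 0.7181

tan delta = 0.7181


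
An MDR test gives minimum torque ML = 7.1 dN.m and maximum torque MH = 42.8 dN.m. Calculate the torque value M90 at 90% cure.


M90 = ML + 0.9 * (MH - ML)
M90 = 7.1 + 0.9 * (42.8 - 7.1)
M90 = 7.1 + 0.9 * 35.7
M90 = 39.23 dN.m

39.23 dN.m


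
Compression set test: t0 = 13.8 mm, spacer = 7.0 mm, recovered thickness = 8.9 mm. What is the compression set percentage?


CS = (t0 - recovered) / (t0 - ts) * 100
= (13.8 - 8.9) / (13.8 - 7.0) * 100
= 4.9 / 6.8 * 100
= 72.1%

72.1%
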